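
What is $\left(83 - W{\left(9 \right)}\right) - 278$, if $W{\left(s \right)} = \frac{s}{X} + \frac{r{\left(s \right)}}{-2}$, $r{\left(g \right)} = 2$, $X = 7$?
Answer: $- \frac{1367}{7} \approx -195.29$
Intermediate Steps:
$W{\left(s \right)} = -1 + \frac{s}{7}$ ($W{\left(s \right)} = \frac{s}{7} + \frac{2}{-2} = s \frac{1}{7} + 2 \left(- \frac{1}{2}\right) = \frac{s}{7} - 1 = -1 + \frac{s}{7}$)
$\left(83 - W{\left(9 \right)}\right) - 278 = \left(83 - \left(-1 + \frac{1}{7} \cdot 9\right)\right) - 278 = \left(83 - \left(-1 + \frac{9}{7}\right)\right) - 278 = \left(83 - \frac{2}{7}\right) - 278 = \frac{579}{7} - 278 = - \frac{1367}{7}$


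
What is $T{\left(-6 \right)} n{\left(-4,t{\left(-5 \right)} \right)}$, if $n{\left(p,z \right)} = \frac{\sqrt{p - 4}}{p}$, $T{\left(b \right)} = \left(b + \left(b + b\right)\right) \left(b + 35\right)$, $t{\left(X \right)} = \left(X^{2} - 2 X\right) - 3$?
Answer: $261 i \sqrt{2} \approx 369.11 i$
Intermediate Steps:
$t{\left(X \right)} = -3 + X^{2} - 2 X$
$T{\left(b \right)} = 3 b \left(35 + b\right)$ ($T{\left(b \right)} = \left(b + 2 b\right) \left(35 + b\right) = 3 b \left(35 + b\right)$)
$n{\left(p,z \right)} = \frac{\sqrt{-4 + p}}{p}$
$T{\left(-6 \right)} n{\left(-4,t{\left(-5 \right)} \right)} = 3 \left(-6\right) \left(35 - 6\right) \frac{\sqrt{-4 - 4}}{-4} = 3 \left(-6\right) 29 \left(- \frac{\sqrt{-8}}{4}\right) = - 522 \left(- \frac{2 i \sqrt{2}}{4}\right) = - 522 \left(- \frac{i \sqrt{2}}{2}\right) = 261 i \sqrt{2}$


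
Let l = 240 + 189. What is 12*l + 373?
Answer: 5521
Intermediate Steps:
l = 429
12*l + 373 = 12*429 + 373 = 5148 + 373 = 5521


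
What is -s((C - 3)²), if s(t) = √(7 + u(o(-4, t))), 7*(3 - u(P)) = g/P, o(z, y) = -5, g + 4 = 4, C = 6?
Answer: -√10 ≈ -3.1623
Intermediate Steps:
g = 0 (g = -4 + 4 = 0)
u(P) = 3 (u(P) = 3 - 0/P = 3 - ⅐*0 = 3 + 0 = 3)
s(t) = √10 (s(t) = √(7 + 3) = √10)
-s((C - 3)²) = -√10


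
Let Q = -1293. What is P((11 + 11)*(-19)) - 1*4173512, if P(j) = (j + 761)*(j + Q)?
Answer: -4760385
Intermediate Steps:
P(j) = (-1293 + j)*(761 + j) (P(j) = (j + 761)*(j - 1293) = (761 + j)*(-1293 + j) = (-1293 + j)*(761 + j))
P((11 + 11)*(-19)) - 1*4173512 = (-983973 + ((11 + 11)*(-19))² - 532*(11 + 11)*(-19)) - 1*4173512 = (-983973 + (22*(-19))² - 11704*(-19)) - 4173512 = (-983973 + (-418)² - 532*(-418)) - 4173512 = (-983973 + 174724 + 222376) - 4173512 = -586873 - 4173512 = -4760385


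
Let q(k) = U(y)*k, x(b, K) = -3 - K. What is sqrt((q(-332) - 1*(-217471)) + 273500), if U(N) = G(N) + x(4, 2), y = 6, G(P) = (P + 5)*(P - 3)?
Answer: 5*sqrt(19267) ≈ 694.03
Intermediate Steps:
G(P) = (-3 + P)*(5 + P) (G(P) = (5 + P)*(-3 + P) = (-3 + P)*(5 + P))
U(N) = -20 + N**2 + 2*N (U(N) = (-15 + N**2 + 2*N) + (-3 - 1*2) = (-15 + N**2 + 2*N) + (-3 - 2) = (-15 + N**2 + 2*N) - 5 = -20 + N**2 + 2*N)
q(k) = 28*k (q(k) = (-20 + 6**2 + 2*6)*k = (-20 + 36 + 12)*k = 28*k)
sqrt((q(-332) - 1*(-217471)) + 273500) = sqrt((28*(-332) - 1*(-217471)) + 273500) = sqrt((-9296 + 217471) + 273500) = sqrt(208175 + 273500) = sqrt(481675) = 5*sqrt(19267)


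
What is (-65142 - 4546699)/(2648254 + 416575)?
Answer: -4611841/3064829 ≈ -1.5048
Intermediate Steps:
(-65142 - 4546699)/(2648254 + 416575) = -4611841/3064829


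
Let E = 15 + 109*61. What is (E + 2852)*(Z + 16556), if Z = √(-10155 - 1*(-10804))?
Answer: 157546896 + 9516*√649 ≈ 1.5779e+8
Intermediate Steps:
E = 6664 (E = 15 + 6649 = 6664)
Z = √649 (Z = √(-10155 + 10804) = √649 ≈ 25.475)
(E + 2852)*(Z + 16556) = (6664 + 2852)*(√649 + 16556) = 9516*(16556 + √649) = 157546896 + 9516*√649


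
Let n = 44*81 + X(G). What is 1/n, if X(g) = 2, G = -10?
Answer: 1/3566 ≈ 0.00028043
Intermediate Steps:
n = 3566 (n = 44*81 + 2 = 3564 + 2 = 3566)
1/n = 1/3566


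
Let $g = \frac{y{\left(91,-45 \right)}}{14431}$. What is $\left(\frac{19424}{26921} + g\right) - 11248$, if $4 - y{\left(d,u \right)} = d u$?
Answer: $- \frac{4369423047925}{388496951} \approx -11247.0$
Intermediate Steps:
$y{\left(d,u \right)} = 4 - d u$
$g = \frac{4099}{14431}$ ($g = \frac{4 - 91 \left(-45\right)}{14431} = \left(4 + 4095\right) \frac{1}{14431} = 4099 \cdot \frac{1}{14431} = \frac{4099}{14431} \approx 0.28404$)
$\left(\frac{19424}{26921} + g\right) - 11248 = \left(\frac{19424}{26921} + \frac{4099}{14431}\right) - 11248 = \frac{390656923}{388496951} - 11248 = - \frac{4369423047925}{388496951}$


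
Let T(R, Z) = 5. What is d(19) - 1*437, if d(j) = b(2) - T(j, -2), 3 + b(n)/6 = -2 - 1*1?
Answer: -478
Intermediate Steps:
b(n) = -36 (b(n) = -18 + 6*(-2 - 1*1) = -18 + 6*(-2 - 1) = -18 + 6*(-3) = -18 - 18 = -36)
d(j) = -41 (d(j) = -36 - 1*5 = -36 - 5 = -41)
d(19) - 1*437 = -41 - 1*437 = -41 - 437 = -478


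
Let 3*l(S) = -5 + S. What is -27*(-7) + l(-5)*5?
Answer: 517/3 ≈ 172.33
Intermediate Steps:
l(S) = -5/3 + S/3 (l(S) = (-5 + S)/3 = -5/3 + S/3)
-27*(-7) + l(-5)*5 = -27*(-7) + (-5/3 + (⅓)*(-5))*5 = 189 + (-5/3 - 5/3)*5 = 189 - 10/3*5 = 189 - 50/3 = 517/3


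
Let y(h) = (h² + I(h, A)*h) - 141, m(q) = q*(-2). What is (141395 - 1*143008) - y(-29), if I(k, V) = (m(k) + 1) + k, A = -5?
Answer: -1443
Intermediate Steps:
m(q) = -2*q
I(k, V) = 1 - k (I(k, V) = (-2*k + 1) + k = (1 - 2*k) + k = 1 - k)
y(h) = -141 + h² + h*(1 - h) (y(h) = (h² + (1 - h)*h) - 141 = (h² + h*(1 - h)) - 141 = -141 + h² + h*(1 - h))
(141395 - 1*143008) - y(-29) = (141395 - 1*143008) - (-141 - 29) = (141395 - 143008) - 1*(-170) = -1613 + 170 = -1443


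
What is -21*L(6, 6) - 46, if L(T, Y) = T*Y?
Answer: -802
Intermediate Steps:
-21*L(6, 6) - 46 = -126*6 - 46 = -21*36 - 46 = -756 - 46 = -802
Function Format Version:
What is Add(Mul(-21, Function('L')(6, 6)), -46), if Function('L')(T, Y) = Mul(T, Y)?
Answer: -802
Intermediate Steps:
Add(Mul(-21, Function('L')(6, 6)), -46) = Add(Mul(-21, Mul(6, 6)), -46) = Add(Mul(-21, 36), -46) = Add(-756, -46) = -802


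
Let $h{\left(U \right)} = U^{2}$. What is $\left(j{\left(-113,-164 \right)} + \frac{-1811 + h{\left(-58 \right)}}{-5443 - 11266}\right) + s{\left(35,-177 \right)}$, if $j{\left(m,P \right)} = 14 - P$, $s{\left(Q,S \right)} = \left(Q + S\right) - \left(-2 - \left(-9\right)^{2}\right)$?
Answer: $\frac{1986818}{16709} \approx 118.91$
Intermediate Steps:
$s{\left(Q,S \right)} = 83 + Q + S$ ($s{\left(Q,S \right)} = \left(Q + S\right) + \left(81 + 2\right) = \left(Q + S\right) + 83 = 83 + Q + S$)
$\left(j{\left(-113,-164 \right)} + \frac{-1811 + h{\left(-58 \right)}}{-5443 - 11266}\right) + s{\left(35,-177 \right)} = \left(\left(14 - -164\right) + \frac{-1811 + \left(-58\right)^{2}}{-5443 - 11266}\right) + \left(83 + 35 - 177\right) = \left(\left(14 + 164\right) + \frac{-1811 + 3364}{-16709}\right) - 59 = \left(178 + 1553 \left(- \frac{1}{16709}\right)\right) - 59 = \left(178 - \frac{1553}{16709}\right) - 59 = \frac{2972649}{16709} - 59 = \frac{1986818}{16709}$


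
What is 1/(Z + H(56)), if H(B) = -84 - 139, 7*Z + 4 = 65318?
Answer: 7/63753 ≈ 0.00010980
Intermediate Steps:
Z = 65314/7 (Z = -4/7 + (⅐)*65318 = -4/7 + 65318/7 = 65314/7 ≈ 9330.6)
H(B) = -223
1/(Z + H(56)) = 1/(65314/7 - 223) = 1/(63753/7) = 7/63753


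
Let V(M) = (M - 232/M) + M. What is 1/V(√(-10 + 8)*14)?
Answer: -7*I*√2/508 ≈ -0.019487*I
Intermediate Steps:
V(M) = -232/M + 2*M
1/V(√(-10 + 8)*14) = 1/(-232*1/(14*√(-10 + 8)) + 2*(√(-10 + 8)*14)) = 1/(-232*(-I*√2/28) + 2*(√(-2)*14)) = 1/(-232*(-I*√2/28) + 2*((I*√2)*14)) = 1/(-232*(-I*√2/28) + 2*(14*I*√2)) = 1/(-(-58)*I*√2/7 + 28*I*√2) = 1/(58*I*√2/7 + 28*I*√2) = 1/(254*I*√2/7) = -7*I*√2/508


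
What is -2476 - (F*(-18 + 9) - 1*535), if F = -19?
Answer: -2112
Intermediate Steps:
-2476 - (F*(-18 + 9) - 1*535) = -2476 - (-19*(-18 + 9) - 1*535) = -2476 - (-19*(-9) - 535) = -2476 - (171 - 535) = -2476 - 1*(-364) = -2476 + 364 = -2112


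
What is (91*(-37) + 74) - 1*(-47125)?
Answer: 43832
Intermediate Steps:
(91*(-37) + 74) - 1*(-47125) = (-3367 + 74) + 47125 = -3293 + 47125 = 43832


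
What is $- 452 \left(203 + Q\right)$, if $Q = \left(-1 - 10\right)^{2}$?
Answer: $-146448$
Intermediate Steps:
$Q = 121$ ($Q = \left(-11\right)^{2} = 121$)
$- 452 \left(203 + Q\right) = - 452 \left(203 + 121\right) = \left(-452\right) 324 = -146448$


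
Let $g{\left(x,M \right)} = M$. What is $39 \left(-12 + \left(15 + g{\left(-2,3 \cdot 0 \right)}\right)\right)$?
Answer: $117$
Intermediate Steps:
$39 \left(-12 + \left(15 + g{\left(-2,3 \cdot 0 \right)}\right)\right) = 39 \left(-12 + \left(15 + 3 \cdot 0\right)\right) = 39 \left(-12 + \left(15 + 0\right)\right) = 39 \left(-12 + 15\right) = 39 \cdot 3 = 117$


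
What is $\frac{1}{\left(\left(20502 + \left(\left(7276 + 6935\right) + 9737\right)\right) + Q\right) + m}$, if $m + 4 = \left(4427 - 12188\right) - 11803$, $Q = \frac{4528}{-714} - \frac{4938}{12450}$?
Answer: $\frac{740775}{18426971939} \approx 4.0201 \cdot 10^{-5}$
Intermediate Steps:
$Q = - \frac{4991611}{740775}$ ($Q = 4528 \left(- \frac{1}{714}\right) - \frac{823}{2075} = - \frac{2264}{357} - \frac{823}{2075} = - \frac{4991611}{740775} \approx -6.7384$)
$m = -19568$ ($m = -4 + \left(\left(4427 - 12188\right) - 11803\right) = -4 - 19564 = -19568$)
$\frac{1}{\left(\left(20502 + \left(\left(7276 + 6935\right) + 9737\right)\right) + Q\right) + m} = \frac{1}{\left(\left(20502 + \left(\left(7276 + 6935\right) + 9737\right)\right) - \frac{4991611}{740775}\right) - 19568} = \frac{1}{\left(\left(20502 + \left(14211 + 9737\right)\right) - \frac{4991611}{740775}\right) - 19568} = \frac{1}{\left(\left(20502 + 23948\right) - \frac{4991611}{740775}\right) - 19568} = \frac{1}{\left(44450 - \frac{4991611}{740775}\right) - 19568} = \frac{1}{\frac{32922457139}{740775} - 19568} = \frac{1}{\frac{18426971939}{740775}} = \frac{740775}{18426971939}$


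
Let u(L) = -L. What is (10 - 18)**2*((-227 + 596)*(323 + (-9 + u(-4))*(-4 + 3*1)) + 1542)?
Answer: 7844736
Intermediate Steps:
(10 - 18)**2*((-227 + 596)*(323 + (-9 + u(-4))*(-4 + 3*1)) + 1542) = (10 - 18)**2*((-227 + 596)*(323 + (-9 - 1*(-4))*(-4 + 3*1)) + 1542) = (-8)**2*(369*(323 + (-9 + 4)*(-4 + 3)) + 1542) = 64*(369*(323 - 5*(-1)) + 1542) = 64*(369*(323 + 5) + 1542) = 64*(369*328 + 1542) = 64*(121032 + 1542) = 64*122574 = 7844736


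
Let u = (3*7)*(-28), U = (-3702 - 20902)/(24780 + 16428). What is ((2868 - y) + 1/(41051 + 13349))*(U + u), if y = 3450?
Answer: 191982441737873/560428800 ≈ 3.4256e+5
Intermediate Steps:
U = -6151/10302 (U = -24604/41208 = -24604*1/41208 = -6151/10302 ≈ -0.59707)
u = -588 (u = 21*(-28) = -588)
((2868 - y) + 1/(41051 + 13349))*(U + u) = ((2868 - 1*3450) + 1/(41051 + 13349))*(-6151/10302 - 588) = ((2868 - 3450) + 1/54400)*(-6063727/10302) = (-582 + 1/54400)*(-6063727/10302) = -31660799/54400*(-6063727/10302) = 191982441737873/560428800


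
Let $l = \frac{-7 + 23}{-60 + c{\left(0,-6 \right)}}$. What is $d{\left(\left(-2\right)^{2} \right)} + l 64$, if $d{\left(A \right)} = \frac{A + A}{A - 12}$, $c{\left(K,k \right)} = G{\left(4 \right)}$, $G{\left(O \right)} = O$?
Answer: $- \frac{135}{7} \approx -19.286$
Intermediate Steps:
$c{\left(K,k \right)} = 4$
$d{\left(A \right)} = \frac{2 A}{-12 + A}$
$l = - \frac{2}{7}$ ($l = \frac{-7 + 23}{-60 + 4} = \frac{16}{-56} = 16 \left(- \frac{1}{56}\right) = - \frac{2}{7} \approx -0.28571$)
$d{\left(\left(-2\right)^{2} \right)} + l 64 = \frac{2 \left(-2\right)^{2}}{-12 + \left(-2\right)^{2}} - \frac{128}{7} = 2 \cdot 4 \frac{1}{-12 + 4} - \frac{128}{7} = 2 \cdot 4 \frac{1}{-8} - \frac{128}{7} = 2 \cdot 4 \left(- \frac{1}{8}\right) - \frac{128}{7} = -1 - \frac{128}{7} = - \frac{135}{7}$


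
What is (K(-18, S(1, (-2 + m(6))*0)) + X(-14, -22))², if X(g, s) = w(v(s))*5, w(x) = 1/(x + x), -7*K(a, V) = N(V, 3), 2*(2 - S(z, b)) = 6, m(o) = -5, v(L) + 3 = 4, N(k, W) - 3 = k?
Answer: 961/196 ≈ 4.9031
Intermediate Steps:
N(k, W) = 3 + k
v(L) = 1 (v(L) = -3 + 4 = 1)
S(z, b) = -1 (S(z, b) = 2 - ½*6 = 2 - 3 = -1)
K(a, V) = -3/7 - V/7 (K(a, V) = -(3 + V)/7 = -3/7 - V/7)
w(x) = 1/(2*x)
X(g, s) = 5/2 (X(g, s) = ((½)/1)*5 = ((½)*1)*5 = (½)*5 = 5/2)
(K(-18, S(1, (-2 + m(6))*0)) + X(-14, -22))² = ((-3/7 - ⅐*(-1)) + 5/2)² = ((-3/7 + ⅐) + 5/2)² = (-2/7 + 5/2)² = (31/14)² = 961/196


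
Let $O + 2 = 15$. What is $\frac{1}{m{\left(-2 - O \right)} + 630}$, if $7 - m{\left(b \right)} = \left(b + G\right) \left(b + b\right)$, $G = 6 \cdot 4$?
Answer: $\frac{1}{907} \approx 0.0011025$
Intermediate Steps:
$O = 13$ ($O = -2 + 15 = 13$)
$G = 24$
$m{\left(b \right)} = 7 - 2 b \left(24 + b\right)$ ($m{\left(b \right)} = 7 - \left(b + 24\right) \left(b + b\right) = 7 - \left(24 + b\right) 2 b = 7 - 2 b \left(24 + b\right)$)
$\frac{1}{m{\left(-2 - O \right)} + 630} = \frac{1}{\left(7 - 48 \left(-2 - 13\right) - 2 \left(-2 - 13\right)^{2}\right) + 630} = \frac{1}{\left(7 - -720 - 2 \left(-15\right)^{2}\right) + 630} = \frac{1}{\left(7 + 720 - 450\right) + 630} = \frac{1}{277 + 630} = \frac{1}{907}$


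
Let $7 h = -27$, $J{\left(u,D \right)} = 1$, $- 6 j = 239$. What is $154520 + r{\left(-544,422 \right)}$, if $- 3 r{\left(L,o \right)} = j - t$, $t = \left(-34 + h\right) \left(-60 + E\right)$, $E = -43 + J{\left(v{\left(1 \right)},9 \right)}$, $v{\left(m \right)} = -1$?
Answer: $\frac{19633373}{126} \approx 1.5582 \cdot 10^{5}$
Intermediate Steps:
$j = - \frac{239}{6}$ ($j = \left(- \frac{1}{6}\right) 239 = - \frac{239}{6} \approx -39.833$)
$h = - \frac{27}{7}$ ($h = \frac{1}{7} \left(-27\right) = - \frac{27}{7} \approx -3.8571$)
$E = -42$ ($E = -43 + 1 = -42$)
$t = \frac{27030}{7}$ ($t = \left(-34 - \frac{27}{7}\right) \left(-60 - 42\right) = \left(- \frac{265}{7}\right) \left(-102\right) = \frac{27030}{7} \approx 3861.4$)
$r{\left(L,o \right)} = \frac{163853}{126}$ ($r{\left(L,o \right)} = - \frac{- \frac{239}{6} - \frac{27030}{7}}{3} = \left(- \frac{1}{3}\right) \left(- \frac{163853}{42}\right) = \frac{163853}{126}$)
$154520 + r{\left(-544,422 \right)} = 154520 + \frac{163853}{126} = \frac{19633373}{126}$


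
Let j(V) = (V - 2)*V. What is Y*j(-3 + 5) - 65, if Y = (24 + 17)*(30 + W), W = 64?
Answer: -65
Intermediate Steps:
j(V) = V*(-2 + V) (j(V) = (-2 + V)*V = V*(-2 + V))
Y = 3854 (Y = (24 + 17)*(30 + 64) = 41*94 = 3854)
Y*j(-3 + 5) - 65 = 3854*((-3 + 5)*(-2 + (-3 + 5))) - 65 = 3854*(2*(-2 + 2)) - 65 = 3854*(2*0) - 65 = 3854*0 - 65 = 0 - 65 = -65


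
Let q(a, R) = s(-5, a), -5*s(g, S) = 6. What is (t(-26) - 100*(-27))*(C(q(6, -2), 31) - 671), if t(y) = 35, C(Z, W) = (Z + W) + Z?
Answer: -1756964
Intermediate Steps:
s(g, S) = -6/5 (s(g, S) = -1/5*6 = -6/5)
q(a, R) = -6/5
C(Z, W) = W + 2*Z (C(Z, W) = (W + Z) + Z = W + 2*Z)
(t(-26) - 100*(-27))*(C(q(6, -2), 31) - 671) = (35 - 100*(-27))*((31 + 2*(-6/5)) - 671) = (35 + 2700)*((31 - 12/5) - 671) = 2735*(143/5 - 671) = 2735*(-3212/5) = -1756964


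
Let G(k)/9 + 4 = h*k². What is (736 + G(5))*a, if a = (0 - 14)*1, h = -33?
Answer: 94150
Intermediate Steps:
a = -14 (a = -14*1 = -14)
G(k) = -36 - 297*k² (G(k) = -36 + 9*(-33*k²) = -36 - 297*k²)
(736 + G(5))*a = (736 + (-36 - 297*5²))*(-14) = (736 + (-36 - 297*25))*(-14) = (736 + (-36 - 7425))*(-14) = (736 - 7461)*(-14) = -6725*(-14) = 94150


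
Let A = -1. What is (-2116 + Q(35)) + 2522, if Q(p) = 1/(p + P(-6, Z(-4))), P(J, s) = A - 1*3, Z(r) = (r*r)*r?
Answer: 12587/31 ≈ 406.03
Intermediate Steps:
Z(r) = r**3 (Z(r) = r**2*r = r**3)
P(J, s) = -4 (P(J, s) = -1 - 1*3 = -1 - 3 = -4)
Q(p) = 1/(-4 + p) (Q(p) = 1/(p - 4) = 1/(-4 + p))
(-2116 + Q(35)) + 2522 = (-2116 + 1/(-4 + 35)) + 2522 = (-2116 + 1/31) + 2522 = -65595/31 + 2522 = 12587/31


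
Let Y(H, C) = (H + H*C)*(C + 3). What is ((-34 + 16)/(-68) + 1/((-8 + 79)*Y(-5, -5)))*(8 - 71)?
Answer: -804069/48280 ≈ -16.654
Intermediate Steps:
Y(H, C) = (3 + C)*(H + C*H) (Y(H, C) = (H + C*H)*(3 + C) = (3 + C)*(H + C*H))
((-34 + 16)/(-68) + 1/((-8 + 79)*Y(-5, -5)))*(8 - 71) = ((-34 + 16)/(-68) + 1/((-8 + 79)*((-5*(3 + (-5)² + 4*(-5))))))*(8 - 71) = (-18*(-1/68) + 1/(71*((-5*(3 + 25 - 20)))))*(-63) = (9/34 + 1/(71*((-5*8))))*(-63) = (9/34 + (1/71)/(-40))*(-63) = (9/34 + (1/71)*(-1/40))*(-63) = (9/34 - 1/2840)*(-63) = (12763/48280)*(-63) = -804069/48280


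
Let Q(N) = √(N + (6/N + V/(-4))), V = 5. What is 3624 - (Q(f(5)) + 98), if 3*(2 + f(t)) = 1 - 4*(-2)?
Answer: 3526 - √23/2 ≈ 3523.6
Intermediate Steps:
f(t) = 1 (f(t) = -2 + (1 - 4*(-2))/3 = -2 + (1 + 8)/3 = -2 + (⅓)*9 = -2 + 3 = 1)
Q(N) = √(-5/4 + N + 6/N) (Q(N) = √(N + (6/N + 5/(-4))) = √(N + (6/N + 5*(-¼))) = √(N + (6/N - 5/4)) = √(N + (-5/4 + 6/N)) = √(-5/4 + N + 6/N))
3624 - (Q(f(5)) + 98) = 3624 - (√(-5 + 4*1 + 24/1)/2 + 98) = 3624 - (√(-5 + 4 + 24*1)/2 + 98) = 3624 - (√(-5 + 4 + 24)/2 + 98) = 3624 - (√23/2 + 98) = 3624 - (98 + √23/2) = 3624 + (-98 - √23/2) = 3526 - √23/2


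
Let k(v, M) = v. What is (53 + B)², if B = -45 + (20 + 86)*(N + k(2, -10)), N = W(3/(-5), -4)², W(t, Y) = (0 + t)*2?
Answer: 86787856/625 ≈ 1.3886e+5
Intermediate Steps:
W(t, Y) = 2*t (W(t, Y) = t*2 = 2*t)
N = 36/25 (N = (2*(3/(-5)))² = (2*(3*(-⅕)))² = (2*(-⅗))² = (-6/5)² = 36/25 ≈ 1.4400)
B = 7991/25 (B = -45 + (20 + 86)*(36/25 + 2) = -45 + 106*(86/25) = -45 + 9116/25 = 7991/25 ≈ 319.64)
(53 + B)² = (53 + 7991/25)² = (9316/25)² = 86787856/625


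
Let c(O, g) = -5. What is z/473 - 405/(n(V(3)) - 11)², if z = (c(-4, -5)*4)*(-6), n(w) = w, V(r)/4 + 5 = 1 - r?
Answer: -1005/79937 ≈ -0.012572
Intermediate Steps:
V(r) = -16 - 4*r (V(r) = -20 + 4*(1 - r) = -20 + (4 - 4*r) = -16 - 4*r)
z = 120 (z = -5*4*(-6) = -20*(-6) = 120)
z/473 - 405/(n(V(3)) - 11)² = 120/473 - 405/((-16 - 4*3) - 11)² = 120*(1/473) - 405/((-16 - 12) - 11)² = 120/473 - 405/(-28 - 11)² = 120/473 - 405/((-39)²) = 120/473 - 405/1521 = 120/473 - 405*1/1521 = 120/473 - 45/169 = -1005/79937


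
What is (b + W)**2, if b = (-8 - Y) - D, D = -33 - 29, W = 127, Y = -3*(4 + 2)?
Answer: 39601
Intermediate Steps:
Y = -18 (Y = -3*6 = -18)
D = -62
b = 72 (b = (-8 - 1*(-18)) - 1*(-62) = (-8 + 18) + 62 = 10 + 62 = 72)
(b + W)**2 = (72 + 127)**2 = 199**2 = 39601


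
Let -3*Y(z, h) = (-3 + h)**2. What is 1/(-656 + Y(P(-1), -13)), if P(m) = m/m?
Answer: -3/2224 ≈ -0.0013489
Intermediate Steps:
P(m) = 1
Y(z, h) = -(-3 + h)**2/3
1/(-656 + Y(P(-1), -13)) = 1/(-656 - (-3 - 13)**2/3) = 1/(-656 - 1/3*(-16)**2) = 1/(-656 - 1/3*256) = 1/(-656 - 256/3) = 1/(-2224/3) = -3/2224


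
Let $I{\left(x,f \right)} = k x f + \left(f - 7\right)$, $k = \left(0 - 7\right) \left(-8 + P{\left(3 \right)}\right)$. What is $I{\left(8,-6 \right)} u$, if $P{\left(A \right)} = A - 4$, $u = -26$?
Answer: $78962$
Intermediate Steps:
$P{\left(A \right)} = -4 + A$
$k = 63$ ($k = \left(0 - 7\right) \left(-8 + \left(-4 + 3\right)\right) = - 7 \left(-8 - 1\right) = \left(-7\right) \left(-9\right) = 63$)
$I{\left(x,f \right)} = -7 + f + 63 f x$ ($I{\left(x,f \right)} = 63 x f + \left(f - 7\right) = 63 f x + \left(-7 + f\right) = -7 + f + 63 f x$)
$I{\left(8,-6 \right)} u = \left(-7 - 6 + 63 \left(-6\right) 8\right) \left(-26\right) = \left(-7 - 6 - 3024\right) \left(-26\right) = \left(-3037\right) \left(-26\right) = 78962$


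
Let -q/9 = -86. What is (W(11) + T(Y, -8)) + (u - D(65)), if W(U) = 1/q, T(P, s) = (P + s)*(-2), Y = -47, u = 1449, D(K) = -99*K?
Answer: 6187357/774 ≈ 7994.0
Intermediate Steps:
q = 774 (q = -9*(-86) = 774)
T(P, s) = -2*P - 2*s
W(U) = 1/774
(W(11) + T(Y, -8)) + (u - D(65)) = (1/774 + (-2*(-47) - 2*(-8))) + (1449 - (-99)*65) = (1/774 + (94 + 16)) + (1449 - 1*(-6435)) = (1/774 + 110) + (1449 + 6435) = 85141/774 + 7884 = 6187357/774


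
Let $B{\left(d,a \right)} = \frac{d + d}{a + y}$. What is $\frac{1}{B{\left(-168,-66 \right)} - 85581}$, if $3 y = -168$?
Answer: $- \frac{61}{5220273} \approx -1.1685 \cdot 10^{-5}$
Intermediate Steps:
$y = -56$ ($y = \frac{1}{3} \left(-168\right) = -56$)
$B{\left(d,a \right)} = \frac{2 d}{-56 + a}$ ($B{\left(d,a \right)} = \frac{d + d}{a - 56} = \frac{2 d}{-56 + a}$)
$\frac{1}{B{\left(-168,-66 \right)} - 85581} = \frac{1}{2 \left(-168\right) \frac{1}{-56 - 66} - 85581} = \frac{1}{2 \left(-168\right) \frac{1}{-122} - 85581} = \frac{1}{2 \left(-168\right) \left(- \frac{1}{122}\right) - 85581} = \frac{1}{\frac{168}{61} - 85581} = \frac{1}{- \frac{5220273}{61}} = - \frac{61}{5220273}$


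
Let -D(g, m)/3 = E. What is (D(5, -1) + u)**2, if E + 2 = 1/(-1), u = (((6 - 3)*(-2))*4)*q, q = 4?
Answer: 7569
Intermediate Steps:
u = -96 (u = (((6 - 3)*(-2))*4)*4 = ((3*(-2))*4)*4 = -6*4*4 = -24*4 = -96)
E = -3 (E = -2 + 1/(-1) = -2 - 1 = -3)
D(g, m) = 9 (D(g, m) = -3*(-3) = 9)
(D(5, -1) + u)**2 = (9 - 96)**2 = (-87)**2 = 7569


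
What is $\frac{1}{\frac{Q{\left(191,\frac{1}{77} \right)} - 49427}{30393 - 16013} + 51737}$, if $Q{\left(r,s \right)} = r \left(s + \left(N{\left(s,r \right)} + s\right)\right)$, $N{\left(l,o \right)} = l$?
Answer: $\frac{553630}{28641252657} \approx 1.933 \cdot 10^{-5}$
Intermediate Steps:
$Q{\left(r,s \right)} = 3 r s$ ($Q{\left(r,s \right)} = r \left(s + \left(s + s\right)\right) = r \left(s + 2 s\right) = r 3 s = 3 r s$)
$\frac{1}{\frac{Q{\left(191,\frac{1}{77} \right)} - 49427}{30393 - 16013} + 51737} = \frac{1}{\frac{3 \cdot 191 \cdot \frac{1}{77} - 49427}{30393 - 16013} + 51737} = \frac{1}{\frac{3 \cdot 191 \cdot \frac{1}{77} - 49427}{14380} + 51737} = \frac{1}{\left(\frac{573}{77} - 49427\right) \frac{1}{14380} + 51737} = \frac{1}{\left(- \frac{3805306}{77}\right) \frac{1}{14380} + 51737} = \frac{1}{- \frac{1902653}{553630} + 51737} = \frac{1}{\frac{28641252657}{553630}} = \frac{553630}{28641252657}$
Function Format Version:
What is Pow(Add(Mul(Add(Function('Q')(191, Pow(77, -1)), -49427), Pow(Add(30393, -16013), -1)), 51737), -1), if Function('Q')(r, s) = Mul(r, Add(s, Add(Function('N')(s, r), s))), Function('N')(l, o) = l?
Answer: Rational(553630, 28641252657) ≈ 1.9330e-5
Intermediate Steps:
Function('Q')(r, s) = Mul(3, r, s) (Function('Q')(r, s) = Mul(r, Add(s, Add(s, s))) = Mul(r, Add(s, Mul(2, s))) = Mul(r, Mul(3, s)) = Mul(3, r, s))
Pow(Add(Mul(Add(Function('Q')(191, Pow(77, -1)), -49427), Pow(Add(30393, -16013), -1)), 51737), -1) = Pow(Add(Mul(Add(Mul(3, 191, Pow(77, -1)), -49427), Pow(Add(30393, -16013), -1)), 51737), -1) = Pow(Add(Mul(Add(Mul(3, 191, Rational(1, 77)), -49427), Pow(14380, -1)), 51737), -1) = Pow(Add(Mul(Add(Rational(573, 77), -49427), Rational(1, 14380)), 51737), -1) = Pow(Add(Mul(Rational(-3805306, 77), Rational(1, 14380)), 51737), -1) = Pow(Add(Rational(-1902653, 553630), 51737), -1) = Pow(Rational(28641252657, 553630), -1) = Rational(553630, 28641252657)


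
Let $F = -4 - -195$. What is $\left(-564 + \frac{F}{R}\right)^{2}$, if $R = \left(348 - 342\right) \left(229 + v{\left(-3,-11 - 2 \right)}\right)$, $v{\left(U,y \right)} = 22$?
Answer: $\frac{721128751249}{2268036} \approx 3.1795 \cdot 10^{5}$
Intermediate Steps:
$F = 191$ ($F = -4 + 195 = 191$)
$R = 1506$ ($R = \left(348 - 342\right) \left(229 + 22\right) = 6 \cdot 251 = 1506$)
$\left(-564 + \frac{F}{R}\right)^{2} = \left(-564 + \frac{191}{1506}\right)^{2} = \left(- \frac{849193}{1506}\right)^{2} = \frac{721128751249}{2268036}$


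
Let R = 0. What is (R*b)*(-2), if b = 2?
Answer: 0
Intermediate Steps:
(R*b)*(-2) = (0*2)*(-2) = 0*(-2) = 0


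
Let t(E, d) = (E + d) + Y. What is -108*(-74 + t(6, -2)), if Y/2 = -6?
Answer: 8856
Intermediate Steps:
Y = -12 (Y = 2*(-6) = -12)
t(E, d) = -12 + E + d (t(E, d) = (E + d) - 12 = -12 + E + d)
-108*(-74 + t(6, -2)) = -108*(-74 + (-12 + 6 - 2)) = -108*(-74 - 8) = -108*(-82) = 8856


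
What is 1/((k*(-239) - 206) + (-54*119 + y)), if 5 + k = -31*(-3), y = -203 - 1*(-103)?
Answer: -1/27764 ≈ -3.6018e-5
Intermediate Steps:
y = -100 (y = -203 + 103 = -100)
k = 88 (k = -5 - 31*(-3) = -5 + 93 = 88)
1/((k*(-239) - 206) + (-54*119 + y)) = 1/((88*(-239) - 206) + (-54*119 - 100)) = 1/((-21032 - 206) + (-6426 - 100)) = 1/(-21238 - 6526) = 1/(-27764) = -1/27764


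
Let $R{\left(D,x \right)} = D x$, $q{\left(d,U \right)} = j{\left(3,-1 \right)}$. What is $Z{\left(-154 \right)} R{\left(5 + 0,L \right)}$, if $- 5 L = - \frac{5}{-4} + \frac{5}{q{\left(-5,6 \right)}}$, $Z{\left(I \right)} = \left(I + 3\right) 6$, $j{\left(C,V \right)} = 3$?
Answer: $\frac{5285}{2} \approx 2642.5$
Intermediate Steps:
$q{\left(d,U \right)} = 3$
$Z{\left(I \right)} = 18 + 6 I$ ($Z{\left(I \right)} = \left(3 + I\right) 6 = 18 + 6 I$)
$L = - \frac{7}{12}$ ($L = - \frac{- \frac{5}{-4} + \frac{5}{3}}{5} = - \frac{\left(-5\right) \left(- \frac{1}{4}\right) + 5 \cdot \frac{1}{3}}{5} = - \frac{\frac{5}{4} + \frac{5}{3}}{5} = \left(- \frac{1}{5}\right) \frac{35}{12} = - \frac{7}{12} \approx -0.58333$)
$Z{\left(-154 \right)} R{\left(5 + 0,L \right)} = \left(18 + 6 \left(-154\right)\right) \left(5 + 0\right) \left(- \frac{7}{12}\right) = \left(18 - 924\right) 5 \left(- \frac{7}{12}\right) = \left(-906\right) \left(- \frac{35}{12}\right) = \frac{5285}{2}$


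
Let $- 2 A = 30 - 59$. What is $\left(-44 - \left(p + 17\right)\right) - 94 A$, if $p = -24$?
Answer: $-1400$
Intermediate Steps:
$A = \frac{29}{2}$ ($A = - \frac{30 - 59}{2} = \left(- \frac{1}{2}\right) \left(-29\right) = \frac{29}{2} \approx 14.5$)
$\left(-44 - \left(p + 17\right)\right) - 94 A = \left(-44 - \left(-24 + 17\right)\right) - 1363 = \left(-44 - -7\right) - 1363 = \left(-44 + 7\right) - 1363 = -37 - 1363 = -1400$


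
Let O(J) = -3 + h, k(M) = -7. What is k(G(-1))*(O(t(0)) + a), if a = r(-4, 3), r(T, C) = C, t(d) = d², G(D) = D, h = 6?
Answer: -42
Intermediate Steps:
a = 3
O(J) = 3 (O(J) = -3 + 6 = 3)
k(G(-1))*(O(t(0)) + a) = -7*(3 + 3) = -7*6 = -42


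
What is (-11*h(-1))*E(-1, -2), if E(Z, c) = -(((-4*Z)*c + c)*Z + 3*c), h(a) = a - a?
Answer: 0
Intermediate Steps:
h(a) = 0
E(Z, c) = -3*c - Z*(c - 4*Z*c) (E(Z, c) = -((-4*Z*c + c)*Z + 3*c) = -((c - 4*Z*c)*Z + 3*c) = -(Z*(c - 4*Z*c) + 3*c) = -(3*c + Z*(c - 4*Z*c)) = -3*c - Z*(c - 4*Z*c))
(-11*h(-1))*E(-1, -2) = (-11*0)*(-2*(-3 - 1*(-1) + 4*(-1)²)) = 0*(-2*(-3 + 1 + 4*1)) = 0*(-2*(-3 + 1 + 4)) = 0*(-2*2) = 0*(-4) = 0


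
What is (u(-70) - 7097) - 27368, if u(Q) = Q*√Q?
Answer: -34465 - 70*I*√70 ≈ -34465.0 - 585.66*I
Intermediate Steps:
u(Q) = Q^(3/2)
(u(-70) - 7097) - 27368 = ((-70)^(3/2) - 7097) - 27368 = (-70*I*√70 - 7097) - 27368 = (-7097 - 70*I*√70) - 27368 = -34465 - 70*I*√70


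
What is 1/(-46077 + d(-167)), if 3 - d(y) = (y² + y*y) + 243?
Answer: -1/102095 ≈ -9.7948e-6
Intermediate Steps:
d(y) = -240 - 2*y² (d(y) = 3 - ((y² + y*y) + 243) = 3 - ((y² + y²) + 243) = 3 - (2*y² + 243) = 3 - (243 + 2*y²) = 3 + (-243 - 2*y²) = -240 - 2*y²)
1/(-46077 + d(-167)) = 1/(-46077 + (-240 - 2*(-167)²)) = 1/(-46077 + (-240 - 2*27889)) = 1/(-46077 + (-240 - 55778)) = 1/(-46077 - 56018) = 1/(-102095) = -1/102095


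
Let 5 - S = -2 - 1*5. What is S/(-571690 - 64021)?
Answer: -12/635711 ≈ -1.8877e-5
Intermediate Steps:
S = 12 (S = 5 - (-2 - 1*5) = 5 - (-2 - 5) = 5 - 1*(-7) = 5 + 7 = 12)
S/(-571690 - 64021) = 12/(-571690 - 64021) = 12/(-635711) = -1/635711*12 = -12/635711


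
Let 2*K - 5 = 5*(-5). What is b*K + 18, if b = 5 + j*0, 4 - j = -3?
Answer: -32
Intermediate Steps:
j = 7 (j = 4 - 1*(-3) = 4 + 3 = 7)
K = -10 (K = 5/2 + (5*(-5))/2 = 5/2 + (½)*(-25) = 5/2 - 25/2 = -10)
b = 5 (b = 5 + 7*0 = 5 + 0 = 5)
b*K + 18 = 5*(-10) + 18 = -50 + 18 = -32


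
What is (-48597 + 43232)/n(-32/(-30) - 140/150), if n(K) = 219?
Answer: -5365/219 ≈ -24.498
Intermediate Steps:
(-48597 + 43232)/n(-32/(-30) - 140/150) = (-48597 + 43232)/219 = -5365*1/219 = -5365/219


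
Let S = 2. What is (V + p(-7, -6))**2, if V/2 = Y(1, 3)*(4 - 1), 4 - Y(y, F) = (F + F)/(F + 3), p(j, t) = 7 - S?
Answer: 529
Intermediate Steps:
p(j, t) = 5 (p(j, t) = 7 - 1*2 = 7 - 2 = 5)
Y(y, F) = 4 - 2*F/(3 + F) (Y(y, F) = 4 - (F + F)/(F + 3) = 4 - 2*F/(3 + F))
V = 18 (V = 2*((2*(6 + 3)/(3 + 3))*(4 - 1)) = 2*((2*9/6)*3) = 2*((2*(1/6)*9)*3) = 2*(3*3) = 2*9 = 18)
(V + p(-7, -6))**2 = (18 + 5)**2 = 23**2 = 529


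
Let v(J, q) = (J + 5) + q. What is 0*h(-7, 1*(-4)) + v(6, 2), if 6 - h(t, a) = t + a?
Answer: 13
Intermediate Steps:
v(J, q) = 5 + J + q (v(J, q) = (5 + J) + q = 5 + J + q)
h(t, a) = 6 - a - t (h(t, a) = 6 - (t + a) = 6 - (a + t) = 6 + (-a - t) = 6 - a - t)
0*h(-7, 1*(-4)) + v(6, 2) = 0*(6 - (-4) - 1*(-7)) + (5 + 6 + 2) = 0*(6 - 1*(-4) + 7) + 13 = 0*(6 + 4 + 7) + 13 = 0*17 + 13 = 0 + 13 = 13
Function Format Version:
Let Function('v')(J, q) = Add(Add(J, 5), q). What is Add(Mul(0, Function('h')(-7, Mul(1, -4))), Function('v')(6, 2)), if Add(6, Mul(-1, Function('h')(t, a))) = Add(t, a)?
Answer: 13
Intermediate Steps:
Function('v')(J, q) = Add(5, J, q) (Function('v')(J, q) = Add(Add(5, J), q) = Add(5, J, q))
Function('h')(t, a) = Add(6, Mul(-1, a), Mul(-1, t)) (Function('h')(t, a) = Add(6, Mul(-1, Add(t, a))) = Add(6, Mul(-1, Add(a, t))) = Add(6, Add(Mul(-1, a), Mul(-1, t))) = Add(6, Mul(-1, a), Mul(-1, t)))
Add(Mul(0, Function('h')(-7, Mul(1, -4))), Function('v')(6, 2)) = Add(Mul(0, Add(6, Mul(-1, Mul(1, -4)), Mul(-1, -7))), Add(5, 6, 2)) = Add(Mul(0, Add(6, Mul(-1, -4), 7)), 13) = Add(Mul(0, Add(6, 4, 7)), 13) = Add(Mul(0, 17), 13) = Add(0, 13) = 13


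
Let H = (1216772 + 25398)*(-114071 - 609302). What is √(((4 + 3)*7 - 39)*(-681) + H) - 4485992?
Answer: -4485992 + 2*I*√224638061555 ≈ -4.486e+6 + 9.4792e+5*I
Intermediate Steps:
H = -898552239410 (H = 1242170*(-723373) = -898552239410)
√(((4 + 3)*7 - 39)*(-681) + H) - 4485992 = √(((4 + 3)*7 - 39)*(-681) - 898552239410) - 4485992 = √((7*7 - 39)*(-681) - 898552239410) - 4485992 = √((49 - 39)*(-681) - 898552239410) - 4485992 = √(10*(-681) - 898552239410) - 4485992 = √(-6810 - 898552239410) - 4485992 = √(-898552246220) - 4485992 = 2*I*√224638061555 - 4485992 = -4485992 + 2*I*√224638061555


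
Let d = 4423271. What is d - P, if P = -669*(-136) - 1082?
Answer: 4333369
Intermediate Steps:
P = 89902 (P = 90984 - 1082 = 89902)
d - P = 4423271 - 1*89902 = 4423271 - 89902 = 4333369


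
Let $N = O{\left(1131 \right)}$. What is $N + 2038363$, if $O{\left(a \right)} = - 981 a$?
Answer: $928852$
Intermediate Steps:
$N = -1109511$ ($N = \left(-981\right) 1131 = -1109511$)
$N + 2038363 = -1109511 + 2038363 = 928852$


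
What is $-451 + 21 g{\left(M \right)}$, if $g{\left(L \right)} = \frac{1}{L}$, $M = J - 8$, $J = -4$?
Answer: $- \frac{1811}{4} \approx -452.75$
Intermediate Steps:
$M = -12$ ($M = -4 - 8 = -12$)
$-451 + 21 g{\left(M \right)} = -451 + \frac{21}{-12} = -451 + 21 \left(- \frac{1}{12}\right) = -451 - \frac{7}{4} = - \frac{1811}{4}$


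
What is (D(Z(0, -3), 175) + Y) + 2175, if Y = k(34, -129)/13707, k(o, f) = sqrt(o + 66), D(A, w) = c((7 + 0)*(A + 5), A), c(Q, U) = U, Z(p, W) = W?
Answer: 29771614/13707 ≈ 2172.0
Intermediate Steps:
D(A, w) = A
k(o, f) = sqrt(66 + o)
Y = 10/13707 (Y = sqrt(66 + 34)/13707 = sqrt(100)*(1/13707) = 10*(1/13707) = 10/13707 ≈ 0.00072955)
(D(Z(0, -3), 175) + Y) + 2175 = (-3 + 10/13707) + 2175 = -41111/13707 + 2175 = 29771614/13707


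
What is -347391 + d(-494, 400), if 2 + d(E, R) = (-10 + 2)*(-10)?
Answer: -347313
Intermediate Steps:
d(E, R) = 78 (d(E, R) = -2 + (-10 + 2)*(-10) = -2 - 8*(-10) = -2 + 80 = 78)
-347391 + d(-494, 400) = -347391 + 78 = -347313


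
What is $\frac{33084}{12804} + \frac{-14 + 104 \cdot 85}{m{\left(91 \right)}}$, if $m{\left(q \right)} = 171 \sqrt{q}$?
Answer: $\frac{2757}{1067} + \frac{2942 \sqrt{91}}{5187} \approx 7.9945$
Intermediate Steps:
$\frac{33084}{12804} + \frac{-14 + 104 \cdot 85}{m{\left(91 \right)}} = \frac{33084}{12804} + \frac{-14 + 104 \cdot 85}{171 \sqrt{91}} = 33084 \cdot \frac{1}{12804} + \left(-14 + 8840\right) \frac{\sqrt{91}}{15561} = \frac{2757}{1067} + 8826 \frac{\sqrt{91}}{15561} = \frac{2757}{1067} + \frac{2942 \sqrt{91}}{5187}$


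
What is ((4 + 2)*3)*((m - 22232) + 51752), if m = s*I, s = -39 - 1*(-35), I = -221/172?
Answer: 22852458/43 ≈ 5.3145e+5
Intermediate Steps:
I = -221/172 (I = -221*1/172 = -221/172 ≈ -1.2849)
s = -4 (s = -39 + 35 = -4)
m = 221/43 (m = -4*(-221/172) = 221/43 ≈ 5.1395)
((4 + 2)*3)*((m - 22232) + 51752) = ((4 + 2)*3)*((221/43 - 22232) + 51752) = (6*3)*(-955755/43 + 51752) = 18*(1269581/43) = 22852458/43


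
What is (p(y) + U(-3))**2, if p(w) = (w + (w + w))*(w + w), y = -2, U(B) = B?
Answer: 441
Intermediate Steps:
p(w) = 6*w**2 (p(w) = (w + 2*w)*(2*w) = (3*w)*(2*w) = 6*w**2)
(p(y) + U(-3))**2 = (6*(-2)**2 - 3)**2 = (6*4 - 3)**2 = (24 - 3)**2 = 21**2 = 441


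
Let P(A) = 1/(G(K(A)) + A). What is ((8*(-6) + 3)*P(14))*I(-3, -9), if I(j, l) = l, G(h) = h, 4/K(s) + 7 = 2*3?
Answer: 81/2 ≈ 40.500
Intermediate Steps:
K(s) = -4 (K(s) = 4/(-7 + 2*3) = 4/(-7 + 6) = 4/(-1) = 4*(-1) = -4)
P(A) = 1/(-4 + A)
((8*(-6) + 3)*P(14))*I(-3, -9) = ((8*(-6) + 3)/(-4 + 14))*(-9) = ((-48 + 3)/10)*(-9) = -45*1/10*(-9) = -9/2*(-9) = 81/2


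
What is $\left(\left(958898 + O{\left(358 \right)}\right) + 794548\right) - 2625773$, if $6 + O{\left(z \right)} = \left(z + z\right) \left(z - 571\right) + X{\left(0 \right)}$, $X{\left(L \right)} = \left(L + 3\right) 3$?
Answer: $-1024832$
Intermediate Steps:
$X{\left(L \right)} = 9 + 3 L$ ($X{\left(L \right)} = \left(3 + L\right) 3 = 9 + 3 L$)
$O{\left(z \right)} = 3 + 2 z \left(-571 + z\right)$ ($O{\left(z \right)} = -6 + \left(\left(z + z\right) \left(z - 571\right) + \left(9 + 3 \cdot 0\right)\right) = -6 + \left(2 z \left(-571 + z\right) + \left(9 + 0\right)\right) = -6 + \left(2 z \left(-571 + z\right) + 9\right) = -6 + \left(9 + 2 z \left(-571 + z\right)\right) = 3 + 2 z \left(-571 + z\right)$)
$\left(\left(958898 + O{\left(358 \right)}\right) + 794548\right) - 2625773 = \left(\left(958898 + \left(3 - 408836 + 2 \cdot 358^{2}\right)\right) + 794548\right) - 2625773 = \left(\left(958898 + \left(3 - 408836 + 2 \cdot 128164\right)\right) + 794548\right) - 2625773 = \left(\left(958898 + \left(3 - 408836 + 256328\right)\right) + 794548\right) - 2625773 = \left(\left(958898 - 152505\right) + 794548\right) - 2625773 = \left(806393 + 794548\right) - 2625773 = 1600941 - 2625773 = -1024832$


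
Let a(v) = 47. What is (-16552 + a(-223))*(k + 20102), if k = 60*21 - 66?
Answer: -351490480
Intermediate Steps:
k = 1194 (k = 1260 - 66 = 1194)
(-16552 + a(-223))*(k + 20102) = (-16552 + 47)*(1194 + 20102) = -16505*21296 = -351490480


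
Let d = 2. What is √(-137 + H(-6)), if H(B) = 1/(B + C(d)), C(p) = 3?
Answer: 2*I*√309/3 ≈ 11.719*I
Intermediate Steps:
H(B) = 1/(3 + B) (H(B) = 1/(B + 3) = 1/(3 + B))
√(-137 + H(-6)) = √(-137 + 1/(3 - 6)) = √(-137 + 1/(-3)) = √(-137 - ⅓) = √(-412/3) = 2*I*√309/3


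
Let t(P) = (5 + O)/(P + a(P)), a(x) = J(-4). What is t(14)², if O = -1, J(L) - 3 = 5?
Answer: 4/121 ≈ 0.033058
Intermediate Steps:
J(L) = 8 (J(L) = 3 + 5 = 8)
a(x) = 8
t(P) = 4/(8 + P) (t(P) = (5 - 1)/(P + 8) = 4/(8 + P))
t(14)² = (4/(8 + 14))² = (4/22)² = (4*(1/22))² = (2/11)² = 4/121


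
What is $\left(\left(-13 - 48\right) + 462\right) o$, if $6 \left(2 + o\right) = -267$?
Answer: $- \frac{37293}{2} \approx -18647.0$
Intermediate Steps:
$o = - \frac{93}{2}$ ($o = -2 + \frac{1}{6} \left(-267\right) = -2 - \frac{89}{2} = - \frac{93}{2} \approx -46.5$)
$\left(\left(-13 - 48\right) + 462\right) o = \left(\left(-13 - 48\right) + 462\right) \left(- \frac{93}{2}\right) = \left(-61 + 462\right) \left(- \frac{93}{2}\right) = 401 \left(- \frac{93}{2}\right) = - \frac{37293}{2}$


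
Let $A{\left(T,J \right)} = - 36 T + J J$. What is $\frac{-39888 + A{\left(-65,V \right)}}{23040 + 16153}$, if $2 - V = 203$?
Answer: $\frac{2853}{39193} \approx 0.072794$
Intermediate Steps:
$V = -201$ ($V = 2 - 203 = -201$)
$A{\left(T,J \right)} = J^{2} - 36 T$ ($A{\left(T,J \right)} = - 36 T + J^{2} = J^{2} - 36 T$)
$\frac{-39888 + A{\left(-65,V \right)}}{23040 + 16153} = \frac{-39888 + \left(\left(-201\right)^{2} - -2340\right)}{23040 + 16153} = \frac{-39888 + \left(40401 + 2340\right)}{39193} = \left(-39888 + 42741\right) \frac{1}{39193} = 2853 \cdot \frac{1}{39193} = \frac{2853}{39193}$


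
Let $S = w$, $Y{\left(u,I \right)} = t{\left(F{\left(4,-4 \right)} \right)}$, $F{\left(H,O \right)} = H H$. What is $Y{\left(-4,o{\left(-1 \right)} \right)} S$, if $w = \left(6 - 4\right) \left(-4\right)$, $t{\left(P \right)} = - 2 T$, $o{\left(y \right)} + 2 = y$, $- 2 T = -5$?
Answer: $40$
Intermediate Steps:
$T = \frac{5}{2}$ ($T = \left(- \frac{1}{2}\right) \left(-5\right) = \frac{5}{2} \approx 2.5$)
$F{\left(H,O \right)} = H^{2}$
$o{\left(y \right)} = -2 + y$
$t{\left(P \right)} = -5$ ($t{\left(P \right)} = \left(-2\right) \frac{5}{2} = -5$)
$Y{\left(u,I \right)} = -5$
$w = -8$ ($w = 2 \left(-4\right) = -8$)
$S = -8$
$Y{\left(-4,o{\left(-1 \right)} \right)} S = \left(-5\right) \left(-8\right) = 40$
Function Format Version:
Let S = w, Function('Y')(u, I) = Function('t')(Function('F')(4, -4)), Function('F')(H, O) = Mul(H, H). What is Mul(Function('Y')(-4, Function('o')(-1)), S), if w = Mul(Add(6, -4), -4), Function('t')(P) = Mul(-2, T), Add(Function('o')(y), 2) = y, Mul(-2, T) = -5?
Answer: 40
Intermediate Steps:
T = Rational(5, 2) (T = Mul(Rational(-1, 2), -5) = Rational(5, 2) ≈ 2.5000)
Function('F')(H, O) = Pow(H, 2)
Function('o')(y) = Add(-2, y)
Function('t')(P) = -5 (Function('t')(P) = Mul(-2, Rational(5, 2)) = -5)
Function('Y')(u, I) = -5
w = -8 (w = Mul(2, -4) = -8)
S = -8
Mul(Function('Y')(-4, Function('o')(-1)), S) = Mul(-5, -8) = 40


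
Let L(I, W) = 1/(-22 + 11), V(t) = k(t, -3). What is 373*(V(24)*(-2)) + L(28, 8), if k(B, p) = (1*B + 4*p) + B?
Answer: -295417/11 ≈ -26856.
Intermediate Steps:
k(B, p) = 2*B + 4*p (k(B, p) = (B + 4*p) + B = 2*B + 4*p)
V(t) = -12 + 2*t (V(t) = 2*t + 4*(-3) = 2*t - 12 = -12 + 2*t)
L(I, W) = -1/11 (L(I, W) = 1/(-11) = -1/11)
373*(V(24)*(-2)) + L(28, 8) = 373*((-12 + 2*24)*(-2)) - 1/11 = 373*((-12 + 48)*(-2)) - 1/11 = 373*(36*(-2)) - 1/11 = 373*(-72) - 1/11 = -26856 - 1/11 = -295417/11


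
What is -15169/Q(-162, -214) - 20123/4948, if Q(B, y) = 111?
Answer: -77289865/549228 ≈ -140.72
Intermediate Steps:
-15169/Q(-162, -214) - 20123/4948 = -15169/111 - 20123/4948 = -77289865/549228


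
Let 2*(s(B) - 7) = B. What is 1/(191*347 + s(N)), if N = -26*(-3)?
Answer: 1/66323 ≈ 1.5078e-5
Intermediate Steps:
N = 78
s(B) = 7 + B/2
1/(191*347 + s(N)) = 1/(191*347 + (7 + (½)*78)) = 1/(66277 + (7 + 39)) = 1/(66277 + 46) = 1/66323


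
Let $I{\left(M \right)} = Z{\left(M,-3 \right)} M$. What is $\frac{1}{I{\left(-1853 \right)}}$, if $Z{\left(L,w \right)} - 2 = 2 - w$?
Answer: $- \frac{1}{12971} \approx -7.7095 \cdot 10^{-5}$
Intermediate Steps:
$Z{\left(L,w \right)} = 4 - w$ ($Z{\left(L,w \right)} = 2 - \left(-2 + w\right) = 4 - w$)
$I{\left(M \right)} = 7 M$ ($I{\left(M \right)} = \left(4 - -3\right) M = \left(4 + 3\right) M = 7 M$)
$\frac{1}{I{\left(-1853 \right)}} = \frac{1}{7 \left(-1853\right)} = \frac{1}{-12971} = - \frac{1}{12971}$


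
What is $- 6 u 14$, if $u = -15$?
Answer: $1260$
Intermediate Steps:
$- 6 u 14 = \left(-6\right) \left(-15\right) 14 = 90 \cdot 14 = 1260$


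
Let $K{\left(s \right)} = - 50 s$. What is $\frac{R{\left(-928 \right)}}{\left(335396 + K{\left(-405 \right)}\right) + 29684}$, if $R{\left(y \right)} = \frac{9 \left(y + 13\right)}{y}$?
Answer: $\frac{1647}{71517248} \approx 2.3029 \cdot 10^{-5}$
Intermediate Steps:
$R{\left(y \right)} = \frac{117 + 9 y}{y}$ ($R{\left(y \right)} = \frac{9 \left(13 + y\right)}{y} = \frac{117 + 9 y}{y}$)
$\frac{R{\left(-928 \right)}}{\left(335396 + K{\left(-405 \right)}\right) + 29684} = \frac{9 + \frac{117}{-928}}{\left(335396 - -20250\right) + 29684} = \frac{9 + 117 \left(- \frac{1}{928}\right)}{\left(335396 + 20250\right) + 29684} = \frac{9 - \frac{117}{928}}{355646 + 29684} = \frac{8235}{928 \cdot 385330} = \frac{8235}{928} \cdot \frac{1}{385330} = \frac{1647}{71517248}$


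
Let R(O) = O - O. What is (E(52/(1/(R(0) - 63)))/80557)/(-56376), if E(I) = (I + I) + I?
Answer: 91/42050754 ≈ 2.1641e-6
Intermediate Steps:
R(O) = 0
E(I) = 3*I (E(I) = 2*I + I = 3*I)
(E(52/(1/(R(0) - 63)))/80557)/(-56376) = ((3*(52/(1/(0 - 63))))/80557)/(-56376) = ((3*(52/(1/(-63))))*(1/80557))*(-1/56376) = ((3*(52/(-1/63)))*(1/80557))*(-1/56376) = ((3*(52*(-63)))*(1/80557))*(-1/56376) = ((3*(-3276))*(1/80557))*(-1/56376) = -9828*1/80557*(-1/56376) = -9828/80557*(-1/56376) = 91/42050754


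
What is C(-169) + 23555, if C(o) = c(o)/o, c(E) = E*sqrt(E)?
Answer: 23555 + 13*I ≈ 23555.0 + 13.0*I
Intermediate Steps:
c(E) = E**(3/2)
C(o) = sqrt(o) (C(o) = o**(3/2)/o = sqrt(o))
C(-169) + 23555 = sqrt(-169) + 23555 = 13*I + 23555 = 23555 + 13*I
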